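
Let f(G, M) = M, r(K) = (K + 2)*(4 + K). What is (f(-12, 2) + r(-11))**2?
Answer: 4225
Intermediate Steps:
r(K) = (2 + K)*(4 + K)
(f(-12, 2) + r(-11))**2 = (2 + (8 + (-11)**2 + 6*(-11)))**2 = (2 + (8 + 121 - 66))**2 = (2 + 63)**2 = 65**2 = 4225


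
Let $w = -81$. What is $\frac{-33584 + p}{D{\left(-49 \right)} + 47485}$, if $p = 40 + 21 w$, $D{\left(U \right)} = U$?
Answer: $- \frac{35245}{47436} \approx -0.743$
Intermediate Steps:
$p = -1661$ ($p = 40 + 21 \left(-81\right) = 40 - 1701 = -1661$)
$\frac{-33584 + p}{D{\left(-49 \right)} + 47485} = \frac{-33584 - 1661}{-49 + 47485} = - \frac{35245}{47436}$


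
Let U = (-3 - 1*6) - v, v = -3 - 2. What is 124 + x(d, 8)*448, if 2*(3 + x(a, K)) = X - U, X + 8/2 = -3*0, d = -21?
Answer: -1220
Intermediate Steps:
X = -4 (X = -4 - 3*0 = -4 + 0 = -4)
v = -5
U = -4 (U = (-3 - 1*6) - 1*(-5) = (-3 - 6) + 5 = -9 + 5 = -4)
x(a, K) = -3 (x(a, K) = -3 + (-4 - 1*(-4))/2 = -3 + (-4 + 4)/2 = -3 + (½)*0 = -3 + 0 = -3)
124 + x(d, 8)*448 = 124 - 3*448 = 124 - 1344 = -1220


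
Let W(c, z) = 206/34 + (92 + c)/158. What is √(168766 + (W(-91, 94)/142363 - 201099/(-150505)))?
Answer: √558980336741379585956819538728930/57551158144090 ≈ 410.81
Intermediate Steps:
W(c, z) = 8919/1343 + c/158 (W(c, z) = 206*(1/34) + (92 + c)*(1/158) = 103/17 + (46/79 + c/158) = 8919/1343 + c/158)
√(168766 + (W(-91, 94)/142363 - 201099/(-150505))) = √(168766 + ((8919/1343 + (1/158)*(-91))/142363 - 201099/(-150505))) = √(168766 + ((8919/1343 - 91/158)*(1/142363) - 201099*(-1/150505))) = √(168766 + ((16291/2686)*(1/142363) + 201099/150505)) = √(168766 + (16291/382387018 + 201099/150505)) = √(168766 + 76900098809737/57551158144090) = √(9712755655444302677/57551158144090) = √558980336741379585956819538728930/57551158144090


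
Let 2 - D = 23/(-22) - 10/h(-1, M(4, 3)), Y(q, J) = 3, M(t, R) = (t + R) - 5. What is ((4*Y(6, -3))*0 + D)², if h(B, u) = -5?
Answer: 529/484 ≈ 1.0930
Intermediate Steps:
M(t, R) = -5 + R + t (M(t, R) = (R + t) - 5 = -5 + R + t)
D = 23/22 (D = 2 - (23/(-22) - 10/(-5)) = 2 - (23*(-1/22) - 10*(-⅕)) = 2 - (-23/22 + 2) = 2 - 1*21/22 = 2 - 21/22 = 23/22 ≈ 1.0455)
((4*Y(6, -3))*0 + D)² = ((4*3)*0 + 23/22)² = (12*0 + 23/22)² = (0 + 23/22)² = (23/22)² = 529/484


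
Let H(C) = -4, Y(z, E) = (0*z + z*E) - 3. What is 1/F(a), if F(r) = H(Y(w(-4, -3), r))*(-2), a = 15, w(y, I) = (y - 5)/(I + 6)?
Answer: ⅛ ≈ 0.12500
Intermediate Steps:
w(y, I) = (-5 + y)/(6 + I)
Y(z, E) = -3 + E*z (Y(z, E) = (0 + E*z) - 3 = E*z - 3 = -3 + E*z)
F(r) = 8 (F(r) = -4*(-2) = 8)
1/F(a) = 1/8 = ⅛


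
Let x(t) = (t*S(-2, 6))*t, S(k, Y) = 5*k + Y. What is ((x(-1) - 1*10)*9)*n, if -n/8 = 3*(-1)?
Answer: -3024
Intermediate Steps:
S(k, Y) = Y + 5*k
x(t) = -4*t**2 (x(t) = (t*(6 + 5*(-2)))*t = (t*(6 - 10))*t = (t*(-4))*t = (-4*t)*t = -4*t**2)
n = 24 (n = -24*(-1) = -8*(-3) = 24)
((x(-1) - 1*10)*9)*n = ((-4*(-1)**2 - 1*10)*9)*24 = ((-4*1 - 10)*9)*24 = ((-4 - 10)*9)*24 = -14*9*24 = -126*24 = -3024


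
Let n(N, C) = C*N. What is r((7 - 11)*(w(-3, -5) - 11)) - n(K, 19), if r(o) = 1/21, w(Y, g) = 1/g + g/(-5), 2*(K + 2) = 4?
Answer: 1/21 ≈ 0.047619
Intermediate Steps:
K = 0 (K = -2 + (½)*4 = -2 + 2 = 0)
w(Y, g) = 1/g - g/5 (w(Y, g) = 1/g + g*(-⅕) = 1/g - g/5)
r(o) = 1/21
r((7 - 11)*(w(-3, -5) - 11)) - n(K, 19) = 1/21 - 19*0 = 1/21 - 1*0 = 1/21 + 0 = 1/21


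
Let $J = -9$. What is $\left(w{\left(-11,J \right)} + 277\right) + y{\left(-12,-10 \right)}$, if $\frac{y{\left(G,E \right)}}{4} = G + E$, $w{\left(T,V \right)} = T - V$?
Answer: $187$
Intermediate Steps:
$y{\left(G,E \right)} = 4 E + 4 G$ ($y{\left(G,E \right)} = 4 \left(G + E\right) = 4 \left(E + G\right) = 4 E + 4 G$)
$\left(w{\left(-11,J \right)} + 277\right) + y{\left(-12,-10 \right)} = \left(\left(-11 - -9\right) + 277\right) + \left(4 \left(-10\right) + 4 \left(-12\right)\right) = \left(\left(-11 + 9\right) + 277\right) - 88 = \left(-2 + 277\right) - 88 = 275 - 88 = 187$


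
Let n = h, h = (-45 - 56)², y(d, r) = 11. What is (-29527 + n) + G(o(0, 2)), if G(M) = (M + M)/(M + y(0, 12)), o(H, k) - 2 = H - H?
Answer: -251234/13 ≈ -19326.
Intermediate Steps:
o(H, k) = 2 (o(H, k) = 2 + (H - H) = 2 + 0 = 2)
h = 10201 (h = (-101)² = 10201)
G(M) = 2*M/(11 + M) (G(M) = (M + M)/(M + 11) = (2*M)/(11 + M) = 2*M/(11 + M))
n = 10201
(-29527 + n) + G(o(0, 2)) = (-29527 + 10201) + 2*2/(11 + 2) = -19326 + 2*2/13 = -19326 + 2*2*(1/13) = -19326 + 4/13 = -251234/13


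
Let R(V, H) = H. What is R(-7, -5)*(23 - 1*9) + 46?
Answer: -24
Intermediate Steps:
R(-7, -5)*(23 - 1*9) + 46 = -5*(23 - 1*9) + 46 = -5*(23 - 9) + 46 = -5*14 + 46 = -70 + 46 = -24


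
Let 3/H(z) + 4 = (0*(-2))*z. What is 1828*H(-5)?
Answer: -1371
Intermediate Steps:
H(z) = -3/4 (H(z) = 3/(-4 + (0*(-2))*z) = 3/(-4 + 0*z) = 3/(-4 + 0) = 3/(-4) = 3*(-1/4) = -3/4)
1828*H(-5) = 1828*(-3/4) = -1371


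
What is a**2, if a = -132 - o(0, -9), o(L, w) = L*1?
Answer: 17424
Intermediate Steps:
o(L, w) = L
a = -132 (a = -132 - 1*0 = -132 + 0 = -132)
a**2 = (-132)**2 = 17424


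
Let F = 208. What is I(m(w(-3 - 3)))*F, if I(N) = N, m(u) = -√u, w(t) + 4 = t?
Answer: -208*I*√10 ≈ -657.75*I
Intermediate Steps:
w(t) = -4 + t
I(m(w(-3 - 3)))*F = -√(-4 + (-3 - 3))*208 = -√(-4 - 6)*208 = -√(-10)*208 = -I*√10*208 = -208*I*√10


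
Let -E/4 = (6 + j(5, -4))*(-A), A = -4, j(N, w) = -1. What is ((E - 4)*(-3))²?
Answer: 63504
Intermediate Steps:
E = -80 (E = -4*(6 - 1)*(-1*(-4)) = -20*4 = -4*20 = -80)
((E - 4)*(-3))² = ((-80 - 4)*(-3))² = (-84*(-3))² = 252² = 63504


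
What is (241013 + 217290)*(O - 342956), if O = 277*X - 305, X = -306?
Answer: -196164224969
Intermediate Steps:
O = -85067 (O = 277*(-306) - 305 = -84762 - 305 = -85067)
(241013 + 217290)*(O - 342956) = (241013 + 217290)*(-85067 - 342956) = 458303*(-428023) = -196164224969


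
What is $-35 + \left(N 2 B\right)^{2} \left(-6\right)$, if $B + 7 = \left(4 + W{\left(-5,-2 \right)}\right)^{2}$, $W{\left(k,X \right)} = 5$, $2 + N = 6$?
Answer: $-2102819$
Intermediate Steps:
$N = 4$ ($N = -2 + 6 = 4$)
$B = 74$ ($B = -7 + \left(4 + 5\right)^{2} = -7 + 9^{2} = -7 + 81 = 74$)
$-35 + \left(N 2 B\right)^{2} \left(-6\right) = -35 + \left(4 \cdot 2 \cdot 74\right)^{2} \left(-6\right) = -35 + \left(8 \cdot 74\right)^{2} \left(-6\right) = -35 + 592^{2} \left(-6\right) = -35 + 350464 \left(-6\right) = -35 - 2102784 = -2102819$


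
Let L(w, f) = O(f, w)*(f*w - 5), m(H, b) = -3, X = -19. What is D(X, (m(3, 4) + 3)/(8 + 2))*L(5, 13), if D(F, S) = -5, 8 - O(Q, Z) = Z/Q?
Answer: -29700/13 ≈ -2284.6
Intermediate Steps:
O(Q, Z) = 8 - Z/Q
L(w, f) = (-5 + f*w)*(8 - w/f) (L(w, f) = (8 - w/f)*(f*w - 5) = (8 - w/f)*(-5 + f*w) = (-5 + f*w)*(8 - w/f))
D(X, (m(3, 4) + 3)/(8 + 2))*L(5, 13) = -5*(-5 + 13*5)*(-1*5 + 8*13)/13 = -5*(-5 + 65)*(-5 + 104)/13 = -5*60*99/13 = -5*5940/13 = -29700/13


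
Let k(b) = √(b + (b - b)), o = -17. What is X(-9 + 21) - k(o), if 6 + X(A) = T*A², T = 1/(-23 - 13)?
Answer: -10 - I*√17 ≈ -10.0 - 4.1231*I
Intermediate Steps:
T = -1/36 (T = 1/(-36) = -1/36 ≈ -0.027778)
k(b) = √b (k(b) = √(b + 0) = √b)
X(A) = -6 - A²/36
X(-9 + 21) - k(o) = (-6 - (-9 + 21)²/36) - √(-17) = (-6 - 1/36*12²) - I*√17 = (-6 - 1/36*144) - I*√17 = (-6 - 4) - I*√17 = -10 - I*√17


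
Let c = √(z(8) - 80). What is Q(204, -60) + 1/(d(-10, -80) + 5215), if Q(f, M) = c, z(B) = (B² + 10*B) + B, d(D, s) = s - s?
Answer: 1/5215 + 6*√2 ≈ 8.4855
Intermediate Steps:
d(D, s) = 0
z(B) = B² + 11*B
c = 6*√2 (c = √(8*(11 + 8) - 80) = √(8*19 - 80) = √(152 - 80) = √72 = 6*√2 ≈ 8.4853)
Q(f, M) = 6*√2
Q(204, -60) + 1/(d(-10, -80) + 5215) = 6*√2 + 1/(0 + 5215) = 6*√2 + 1/5215 = 1/5215 + 6*√2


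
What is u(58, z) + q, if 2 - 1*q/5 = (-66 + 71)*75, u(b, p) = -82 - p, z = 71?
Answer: -2018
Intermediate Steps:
q = -1865 (q = 10 - 5*(-66 + 71)*75 = 10 - 25*75 = 10 - 5*375 = 10 - 1875 = -1865)
u(58, z) + q = (-82 - 1*71) - 1865 = (-82 - 71) - 1865 = -153 - 1865 = -2018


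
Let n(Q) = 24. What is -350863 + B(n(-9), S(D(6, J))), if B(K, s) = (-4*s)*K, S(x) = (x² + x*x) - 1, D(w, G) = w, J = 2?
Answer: -357679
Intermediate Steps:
S(x) = -1 + 2*x² (S(x) = (x² + x²) - 1 = 2*x² - 1 = -1 + 2*x²)
B(K, s) = -4*K*s
-350863 + B(n(-9), S(D(6, J))) = -350863 - 4*24*(-1 + 2*6²) = -350863 - 4*24*(-1 + 2*36) = -350863 - 4*24*(-1 + 72) = -350863 - 4*24*71 = -350863 - 6816 = -357679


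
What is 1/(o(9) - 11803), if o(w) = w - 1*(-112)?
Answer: -1/11682 ≈ -8.5602e-5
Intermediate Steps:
o(w) = 112 + w (o(w) = w + 112 = 112 + w)
1/(o(9) - 11803) = 1/((112 + 9) - 11803) = 1/(121 - 11803) = 1/(-11682) = -1/11682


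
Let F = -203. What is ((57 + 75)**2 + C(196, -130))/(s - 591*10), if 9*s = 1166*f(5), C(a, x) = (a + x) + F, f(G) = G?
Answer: -155583/47360 ≈ -3.2851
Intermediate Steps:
C(a, x) = -203 + a + x (C(a, x) = (a + x) - 203 = -203 + a + x)
s = 5830/9 (s = (1166*5)/9 = (1/9)*5830 = 5830/9 ≈ 647.78)
((57 + 75)**2 + C(196, -130))/(s - 591*10) = ((57 + 75)**2 + (-203 + 196 - 130))/(5830/9 - 591*10) = (132**2 - 137)/(5830/9 - 5910) = (17424 - 137)/(-47360/9) = 17287*(-9/47360) = -155583/47360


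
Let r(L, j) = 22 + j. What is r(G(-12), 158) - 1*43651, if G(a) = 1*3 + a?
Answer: -43471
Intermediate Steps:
G(a) = 3 + a
r(G(-12), 158) - 1*43651 = (22 + 158) - 1*43651 = 180 - 43651 = -43471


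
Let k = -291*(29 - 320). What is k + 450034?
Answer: 534715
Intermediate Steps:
k = 84681 (k = -291*(-291) = 84681)
k + 450034 = 84681 + 450034 = 534715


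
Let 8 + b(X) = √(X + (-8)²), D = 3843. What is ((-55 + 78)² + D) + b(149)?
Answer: 4364 + √213 ≈ 4378.6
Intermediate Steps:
b(X) = -8 + √(64 + X) (b(X) = -8 + √(X + (-8)²) = -8 + √(X + 64) = -8 + √(64 + X))
((-55 + 78)² + D) + b(149) = ((-55 + 78)² + 3843) + (-8 + √(64 + 149)) = (23² + 3843) + (-8 + √213) = (529 + 3843) + (-8 + √213) = 4372 + (-8 + √213) = 4364 + √213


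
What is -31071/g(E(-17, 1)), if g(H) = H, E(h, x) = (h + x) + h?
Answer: 10357/11 ≈ 941.54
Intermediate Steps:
E(h, x) = x + 2*h
-31071/g(E(-17, 1)) = -31071/(1 + 2*(-17)) = -31071/(1 - 34) = -31071/(-33) = -31071*(-1/33) = 10357/11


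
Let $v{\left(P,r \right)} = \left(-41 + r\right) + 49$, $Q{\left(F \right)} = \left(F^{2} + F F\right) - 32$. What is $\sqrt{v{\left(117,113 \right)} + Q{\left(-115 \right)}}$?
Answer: $\sqrt{26539} \approx 162.91$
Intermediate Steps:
$Q{\left(F \right)} = -32 + 2 F^{2}$ ($Q{\left(F \right)} = \left(F^{2} + F^{2}\right) - 32 = 2 F^{2} - 32 = -32 + 2 F^{2}$)
$v{\left(P,r \right)} = 8 + r$
$\sqrt{v{\left(117,113 \right)} + Q{\left(-115 \right)}} = \sqrt{\left(8 + 113\right) - \left(32 - 2 \left(-115\right)^{2}\right)} = \sqrt{121 + \left(-32 + 2 \cdot 13225\right)} = \sqrt{121 + \left(-32 + 26450\right)} = \sqrt{121 + 26418} = \sqrt{26539}$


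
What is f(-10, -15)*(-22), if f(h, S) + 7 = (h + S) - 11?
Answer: 946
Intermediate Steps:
f(h, S) = -18 + S + h (f(h, S) = -7 + ((h + S) - 11) = -7 + ((S + h) - 11) = -7 + (-11 + S + h) = -18 + S + h)
f(-10, -15)*(-22) = (-18 - 15 - 10)*(-22) = -43*(-22) = 946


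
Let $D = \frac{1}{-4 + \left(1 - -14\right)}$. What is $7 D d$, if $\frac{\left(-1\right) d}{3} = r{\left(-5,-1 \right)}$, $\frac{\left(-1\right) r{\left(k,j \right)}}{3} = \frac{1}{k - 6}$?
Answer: $- \frac{63}{121} \approx -0.52066$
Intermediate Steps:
$r{\left(k,j \right)} = - \frac{3}{-6 + k}$ ($r{\left(k,j \right)} = - \frac{3}{k - 6} = - \frac{3}{-6 + k}$)
$d = - \frac{9}{11}$ ($d = - 3 \left(- \frac{3}{-6 - 5}\right) = - 3 \left(- \frac{3}{-11}\right) = - 3 \left(\left(-3\right) \left(- \frac{1}{11}\right)\right) = \left(-3\right) \frac{3}{11} = - \frac{9}{11} \approx -0.81818$)
$D = \frac{1}{11}$ ($D = \frac{1}{-4 + \left(1 + 14\right)} = \frac{1}{-4 + 15} = \frac{1}{11} \approx 0.090909$)
$7 D d = 7 \cdot \frac{1}{11} \left(- \frac{9}{11}\right) = \frac{7}{11} \left(- \frac{9}{11}\right) = - \frac{63}{121}$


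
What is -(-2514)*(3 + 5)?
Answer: 20112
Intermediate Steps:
-(-2514)*(3 + 5) = -(-2514)*8 = -419*(-48) = 20112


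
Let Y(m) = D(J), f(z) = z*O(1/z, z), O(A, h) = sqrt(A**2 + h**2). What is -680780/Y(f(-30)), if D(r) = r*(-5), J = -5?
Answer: -136156/5 ≈ -27231.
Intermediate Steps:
f(z) = z*sqrt(z**(-2) + z**2) (f(z) = z*sqrt((1/z)**2 + z**2) = z*sqrt(z**(-2) + z**2))
D(r) = -5*r
Y(m) = 25 (Y(m) = -5*(-5) = 25)
-680780/Y(f(-30)) = -680780/25 = -680780*1/25 = -136156/5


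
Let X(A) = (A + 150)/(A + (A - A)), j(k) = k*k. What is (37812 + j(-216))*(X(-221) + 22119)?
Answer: 412910837160/221 ≈ 1.8684e+9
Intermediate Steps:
j(k) = k²
X(A) = (150 + A)/A (X(A) = (150 + A)/(A + 0) = (150 + A)/A)
(37812 + j(-216))*(X(-221) + 22119) = (37812 + (-216)²)*((150 - 221)/(-221) + 22119) = (37812 + 46656)*(-1/221*(-71) + 22119) = 84468*(71/221 + 22119) = 84468*(4888370/221) = 412910837160/221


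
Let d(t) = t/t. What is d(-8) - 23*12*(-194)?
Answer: 53545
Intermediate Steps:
d(t) = 1
d(-8) - 23*12*(-194) = 1 - 23*12*(-194) = 1 - 276*(-194) = 1 + 53544 = 53545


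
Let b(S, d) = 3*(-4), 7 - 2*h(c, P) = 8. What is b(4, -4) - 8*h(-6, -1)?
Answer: -8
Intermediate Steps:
h(c, P) = -1/2 (h(c, P) = 7/2 - 1/2*8 = 7/2 - 4 = -1/2)
b(S, d) = -12
b(4, -4) - 8*h(-6, -1) = -12 - 8*(-1/2) = -12 + 4 = -8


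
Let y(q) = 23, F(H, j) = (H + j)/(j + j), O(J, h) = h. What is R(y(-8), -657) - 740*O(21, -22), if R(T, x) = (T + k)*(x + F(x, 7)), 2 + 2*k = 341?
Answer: -119130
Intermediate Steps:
F(H, j) = (H + j)/(2*j) (F(H, j) = (H + j)/((2*j)) = (H + j)*(1/(2*j)) = (H + j)/(2*j))
k = 339/2 (k = -1 + (½)*341 = -1 + 341/2 = 339/2 ≈ 169.50)
R(T, x) = (½ + 15*x/14)*(339/2 + T) (R(T, x) = (T + 339/2)*(x + (½)*(x + 7)/7) = (339/2 + T)*(x + (½)*(⅐)*(7 + x)) = (339/2 + T)*(x + (½ + x/14)) = (339/2 + T)*(½ + 15*x/14) = (½ + 15*x/14)*(339/2 + T))
R(y(-8), -657) - 740*O(21, -22) = (339/4 + (½)*23 + (5085/28)*(-657) + (15/14)*23*(-657)) - 740*(-22) = (339/4 + 23/2 - 3340845/28 - 226665/14) - 1*(-16280) = -135410 + 16280 = -119130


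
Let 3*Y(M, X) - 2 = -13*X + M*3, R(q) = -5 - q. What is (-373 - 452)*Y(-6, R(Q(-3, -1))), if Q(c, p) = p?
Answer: -9900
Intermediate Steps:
Y(M, X) = ⅔ + M - 13*X/3 (Y(M, X) = ⅔ + (-13*X + M*3)/3 = ⅔ + (-13*X + 3*M)/3 = ⅔ + (M - 13*X/3) = ⅔ + M - 13*X/3)
(-373 - 452)*Y(-6, R(Q(-3, -1))) = (-373 - 452)*(⅔ - 6 - 13*(-5 - 1*(-1))/3) = -825*(⅔ - 6 - 13*(-5 + 1)/3) = -825*(⅔ - 6 - 13/3*(-4)) = -825*(⅔ - 6 + 52/3) = -825*12 = -9900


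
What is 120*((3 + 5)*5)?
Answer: 4800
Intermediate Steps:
120*((3 + 5)*5) = 120*(8*5) = 120*40 = 4800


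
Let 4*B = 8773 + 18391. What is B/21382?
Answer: 6791/21382 ≈ 0.31760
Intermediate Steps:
B = 6791 (B = (8773 + 18391)/4 = (¼)*27164 = 6791)
B/21382 = 6791/21382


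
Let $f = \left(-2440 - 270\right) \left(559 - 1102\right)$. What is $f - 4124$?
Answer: $1467406$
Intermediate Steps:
$f = 1471530$ ($f = \left(-2710\right) \left(-543\right) = 1471530$)
$f - 4124 = 1471530 - 4124 = 1467406$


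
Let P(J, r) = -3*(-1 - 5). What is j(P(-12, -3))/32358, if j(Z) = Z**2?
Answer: 54/5393 ≈ 0.010013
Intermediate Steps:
P(J, r) = 18 (P(J, r) = -3*(-6) = 18)
j(P(-12, -3))/32358 = 18**2/32358 = 324*(1/32358) = 54/5393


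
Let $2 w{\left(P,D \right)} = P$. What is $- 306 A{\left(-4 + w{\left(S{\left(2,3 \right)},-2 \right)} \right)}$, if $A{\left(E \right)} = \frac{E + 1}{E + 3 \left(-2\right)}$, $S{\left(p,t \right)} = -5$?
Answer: $- \frac{3366}{25} \approx -134.64$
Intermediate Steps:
$w{\left(P,D \right)} = \frac{P}{2}$
$A{\left(E \right)} = \frac{1 + E}{-6 + E}$ ($A{\left(E \right)} = \frac{1 + E}{E - 6} = \frac{1 + E}{-6 + E}$)
$- 306 A{\left(-4 + w{\left(S{\left(2,3 \right)},-2 \right)} \right)} = - 306 \frac{1 + \left(-4 + \frac{1}{2} \left(-5\right)\right)}{-6 + \left(-4 + \frac{1}{2} \left(-5\right)\right)} = - 306 \frac{1 - \frac{13}{2}}{-6 - \frac{13}{2}} = - 306 \frac{1}{- \frac{25}{2}} \left(- \frac{11}{2}\right) = - 306 \left(\left(- \frac{2}{25}\right) \left(- \frac{11}{2}\right)\right) = \left(-306\right) \frac{11}{25} = - \frac{3366}{25}$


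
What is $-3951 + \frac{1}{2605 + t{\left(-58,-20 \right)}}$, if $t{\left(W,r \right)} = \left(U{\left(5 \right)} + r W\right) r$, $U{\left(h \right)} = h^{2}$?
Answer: $- \frac{83346346}{21095} \approx -3951.0$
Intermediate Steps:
$t{\left(W,r \right)} = r \left(25 + W r\right)$ ($t{\left(W,r \right)} = \left(5^{2} + r W\right) r = \left(25 + W r\right) r = r \left(25 + W r\right)$)
$-3951 + \frac{1}{2605 + t{\left(-58,-20 \right)}} = -3951 + \frac{1}{2605 - 20 \left(25 - -1160\right)} = -3951 + \frac{1}{2605 - 20 \left(25 + 1160\right)} = -3951 + \frac{1}{2605 - 23700} = -3951 + \frac{1}{-21095} = -3951 - \frac{1}{21095} = - \frac{83346346}{21095}$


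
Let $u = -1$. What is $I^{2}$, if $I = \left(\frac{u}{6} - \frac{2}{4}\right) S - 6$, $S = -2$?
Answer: $\frac{196}{9} \approx 21.778$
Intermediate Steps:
$I = - \frac{14}{3}$ ($I = \left(- \frac{1}{6} - \frac{2}{4}\right) \left(-2\right) - 6 = \left(\left(-1\right) \frac{1}{6} - \frac{1}{2}\right) \left(-2\right) - 6 = \left(- \frac{1}{6} - \frac{1}{2}\right) \left(-2\right) - 6 = \left(- \frac{2}{3}\right) \left(-2\right) - 6 = \frac{4}{3} - 6 = - \frac{14}{3} \approx -4.6667$)
$I^{2} = \left(- \frac{14}{3}\right)^{2} = \frac{196}{9}$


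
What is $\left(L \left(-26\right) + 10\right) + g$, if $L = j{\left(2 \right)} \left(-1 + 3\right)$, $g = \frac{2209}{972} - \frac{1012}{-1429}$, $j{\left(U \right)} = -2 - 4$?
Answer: $\frac{451394461}{1388988} \approx 324.98$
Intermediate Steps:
$j{\left(U \right)} = -6$
$g = \frac{4140325}{1388988}$ ($g = 2209 \cdot \frac{1}{972} - - \frac{1012}{1429} = \frac{2209}{972} + \frac{1012}{1429} = \frac{4140325}{1388988} \approx 2.9808$)
$L = -12$ ($L = - 6 \left(-1 + 3\right) = \left(-6\right) 2 = -12$)
$\left(L \left(-26\right) + 10\right) + g = \left(\left(-12\right) \left(-26\right) + 10\right) + \frac{4140325}{1388988} = \left(312 + 10\right) + \frac{4140325}{1388988} = 322 + \frac{4140325}{1388988} = \frac{451394461}{1388988}$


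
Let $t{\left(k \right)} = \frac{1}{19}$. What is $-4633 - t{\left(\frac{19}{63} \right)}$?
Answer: $- \frac{88028}{19} \approx -4633.1$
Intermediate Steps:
$t{\left(k \right)} = \frac{1}{19}$
$-4633 - t{\left(\frac{19}{63} \right)} = -4633 - \frac{1}{19} = - \frac{88028}{19}$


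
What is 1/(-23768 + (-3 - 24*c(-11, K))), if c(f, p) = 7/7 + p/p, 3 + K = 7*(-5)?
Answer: -1/23819 ≈ -4.1983e-5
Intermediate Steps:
K = -38 (K = -3 + 7*(-5) = -3 - 35 = -38)
c(f, p) = 2 (c(f, p) = 7*(⅐) + 1 = 1 + 1 = 2)
1/(-23768 + (-3 - 24*c(-11, K))) = 1/(-23768 + (-3 - 24*2)) = 1/(-23768 + (-3 - 48)) = 1/(-23768 - 51) = 1/(-23819) = -1/23819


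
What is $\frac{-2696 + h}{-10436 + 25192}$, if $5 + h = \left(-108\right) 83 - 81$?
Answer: $- \frac{839}{1054} \approx -0.79601$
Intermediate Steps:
$h = -9050$ ($h = -5 - 9045 = -9050$)
$\frac{-2696 + h}{-10436 + 25192} = \frac{-2696 - 9050}{-10436 + 25192} = - \frac{11746}{14756} = \left(-11746\right) \frac{1}{14756} = - \frac{839}{1054}$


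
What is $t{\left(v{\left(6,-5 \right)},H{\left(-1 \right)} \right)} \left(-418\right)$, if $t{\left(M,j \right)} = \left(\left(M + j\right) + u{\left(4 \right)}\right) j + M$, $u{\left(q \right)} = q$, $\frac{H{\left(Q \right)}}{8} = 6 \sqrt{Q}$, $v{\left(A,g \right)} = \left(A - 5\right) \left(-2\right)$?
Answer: $963908 - 40128 i \approx 9.6391 \cdot 10^{5} - 40128.0 i$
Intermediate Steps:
$v{\left(A,g \right)} = 10 - 2 A$ ($v{\left(A,g \right)} = \left(-5 + A\right) \left(-2\right) = 10 - 2 A$)
$H{\left(Q \right)} = 48 \sqrt{Q}$ ($H{\left(Q \right)} = 8 \cdot 6 \sqrt{Q} = 48 \sqrt{Q}$)
$t{\left(M,j \right)} = M + j \left(4 + M + j\right)$ ($t{\left(M,j \right)} = \left(\left(M + j\right) + 4\right) j + M = \left(4 + M + j\right) j + M = j \left(4 + M + j\right) + M = M + j \left(4 + M + j\right)$)
$t{\left(v{\left(6,-5 \right)},H{\left(-1 \right)} \right)} \left(-418\right) = \left(\left(10 - 12\right) + \left(48 \sqrt{-1}\right)^{2} + 4 \cdot 48 \sqrt{-1} + \left(10 - 12\right) 48 \sqrt{-1}\right) \left(-418\right) = \left(\left(10 - 12\right) + \left(48 i\right)^{2} + 4 \cdot 48 i + \left(10 - 12\right) 48 i\right) \left(-418\right) = \left(-2 - 2304 + 192 i - 2 \cdot 48 i\right) \left(-418\right) = \left(-2 - 2304 + 192 i - 96 i\right) \left(-418\right) = \left(-2306 + 96 i\right) \left(-418\right) = 963908 - 40128 i$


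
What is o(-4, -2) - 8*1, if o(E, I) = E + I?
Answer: -14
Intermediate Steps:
o(-4, -2) - 8*1 = (-4 - 2) - 8*1 = -6 - 8 = -14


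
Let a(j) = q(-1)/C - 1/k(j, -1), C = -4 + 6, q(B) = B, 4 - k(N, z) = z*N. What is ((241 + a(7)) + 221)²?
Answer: 103042801/484 ≈ 2.1290e+5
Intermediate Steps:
k(N, z) = 4 - N*z (k(N, z) = 4 - z*N = 4 - N*z)
C = 2
a(j) = -½ - 1/(4 + j) (a(j) = -1/2 - 1/(4 - 1*j*(-1)) = -1*½ - 1/(4 + j) = -½ - 1/(4 + j))
((241 + a(7)) + 221)² = ((241 + (6 + 7)/(2*(-4 - 1*7))) + 221)² = ((241 + (½)*13/(-4 - 7)) + 221)² = ((241 + (½)*13/(-11)) + 221)² = ((241 + (½)*(-1/11)*13) + 221)² = ((241 - 13/22) + 221)² = (5289/22 + 221)² = (10151/22)² = 103042801/484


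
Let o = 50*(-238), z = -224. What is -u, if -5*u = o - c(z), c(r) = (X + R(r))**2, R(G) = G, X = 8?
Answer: -58556/5 ≈ -11711.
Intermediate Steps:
c(r) = (8 + r)**2
o = -11900
u = 58556/5 (u = -(-11900 - (8 - 224)**2)/5 = -(-11900 - 1*(-216)**2)/5 = -(-11900 - 1*46656)/5 = -(-11900 - 46656)/5 = -1/5*(-58556) = 58556/5 ≈ 11711.)
-u = -1*58556/5 = -58556/5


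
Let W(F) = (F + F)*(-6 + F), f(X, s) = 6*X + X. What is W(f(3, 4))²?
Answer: 396900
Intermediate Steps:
f(X, s) = 7*X
W(F) = 2*F*(-6 + F) (W(F) = (2*F)*(-6 + F) = 2*F*(-6 + F))
W(f(3, 4))² = (2*(7*3)*(-6 + 7*3))² = (2*21*(-6 + 21))² = (2*21*15)² = 630² = 396900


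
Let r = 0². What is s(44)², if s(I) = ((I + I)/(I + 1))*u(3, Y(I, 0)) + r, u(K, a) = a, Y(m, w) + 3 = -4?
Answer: 379456/2025 ≈ 187.39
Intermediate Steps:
Y(m, w) = -7 (Y(m, w) = -3 - 4 = -7)
r = 0
s(I) = -14*I/(1 + I) (s(I) = ((I + I)/(I + 1))*(-7) + 0 = ((2*I)/(1 + I))*(-7) + 0 = (2*I/(1 + I))*(-7) + 0 = -14*I/(1 + I) + 0 = -14*I/(1 + I))
s(44)² = (-14*44/(1 + 44))² = (-14*44/45)² = (-14*44*1/45)² = (-616/45)² = 379456/2025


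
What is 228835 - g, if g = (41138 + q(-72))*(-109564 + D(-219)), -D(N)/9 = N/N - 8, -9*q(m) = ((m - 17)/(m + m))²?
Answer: 840718039347731/186624 ≈ 4.5049e+9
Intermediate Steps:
q(m) = -(-17 + m)²/(36*m²) (q(m) = -(m - 17)²/(m + m)²/9 = -(-17 + m)²/(4*m²)/9 = -(-17 + m)²/(36*m²))
D(N) = 63 (D(N) = -9*(N/N - 8) = -9*(1 - 8) = -9*(-7) = 63)
g = -840675333244691/186624 (g = (41138 - 1/36*(-17 - 72)²/(-72)²)*(-109564 + 63) = (41138 - 1/36*1/5184*(-89)²)*(-109501) = (41138 - 1/36*1/5184*7921)*(-109501) = (41138 - 7921/186624)*(-109501) = (7677330191/186624)*(-109501) = -840675333244691/186624 ≈ -4.5046e+9)
228835 - g = 228835 - 1*(-840675333244691/186624) = 228835 + 840675333244691/186624 = 840718039347731/186624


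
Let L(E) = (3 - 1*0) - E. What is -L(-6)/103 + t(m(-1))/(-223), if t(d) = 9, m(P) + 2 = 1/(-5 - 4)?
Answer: -2934/22969 ≈ -0.12774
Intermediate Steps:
m(P) = -19/9 (m(P) = -2 + 1/(-5 - 4) = -2 + 1/(-9) = -2 - 1/9 = -19/9)
L(E) = 3 - E (L(E) = (3 + 0) - E = 3 - E)
-L(-6)/103 + t(m(-1))/(-223) = -(3 - 1*(-6))/103 + 9/(-223) = -(3 + 6)*(1/103) + 9*(-1/223) = -1*9*(1/103) - 9/223 = -9*1/103 - 9/223 = -9/103 - 9/223 = -2934/22969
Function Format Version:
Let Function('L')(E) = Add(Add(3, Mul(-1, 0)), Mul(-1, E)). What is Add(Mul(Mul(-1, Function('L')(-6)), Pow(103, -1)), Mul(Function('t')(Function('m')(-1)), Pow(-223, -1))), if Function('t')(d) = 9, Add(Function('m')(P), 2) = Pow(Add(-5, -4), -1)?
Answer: Rational(-2934, 22969) ≈ -0.12774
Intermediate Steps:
Function('m')(P) = Rational(-19, 9) (Function('m')(P) = Add(-2, Pow(Add(-5, -4), -1)) = Add(-2, Pow(-9, -1)) = Add(-2, Rational(-1, 9)) = Rational(-19, 9))
Function('L')(E) = Add(3, Mul(-1, E)) (Function('L')(E) = Add(Add(3, 0), Mul(-1, E)) = Add(3, Mul(-1, E)))
Add(Mul(Mul(-1, Function('L')(-6)), Pow(103, -1)), Mul(Function('t')(Function('m')(-1)), Pow(-223, -1))) = Add(Mul(Mul(-1, Add(3, Mul(-1, -6))), Pow(103, -1)), Mul(9, Pow(-223, -1))) = Add(Mul(Mul(-1, Add(3, 6)), Rational(1, 103)), Mul(9, Rational(-1, 223))) = Add(Mul(Mul(-1, 9), Rational(1, 103)), Rational(-9, 223)) = Add(Mul(-9, Rational(1, 103)), Rational(-9, 223)) = Add(Rational(-9, 103), Rational(-9, 223)) = Rational(-2934, 22969)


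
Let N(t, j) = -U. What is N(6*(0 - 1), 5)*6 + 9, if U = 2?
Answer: -3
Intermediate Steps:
N(t, j) = -2 (N(t, j) = -1*2 = -2)
N(6*(0 - 1), 5)*6 + 9 = -2*6 + 9 = -12 + 9 = -3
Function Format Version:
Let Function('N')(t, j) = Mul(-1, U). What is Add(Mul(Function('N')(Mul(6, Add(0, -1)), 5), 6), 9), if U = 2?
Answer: -3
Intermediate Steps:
Function('N')(t, j) = -2 (Function('N')(t, j) = Mul(-1, 2) = -2)
Add(Mul(Function('N')(Mul(6, Add(0, -1)), 5), 6), 9) = Add(Mul(-2, 6), 9) = Add(-12, 9) = -3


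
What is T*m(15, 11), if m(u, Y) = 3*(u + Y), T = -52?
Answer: -4056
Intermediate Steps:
m(u, Y) = 3*Y + 3*u (m(u, Y) = 3*(Y + u) = 3*Y + 3*u)
T*m(15, 11) = -52*(3*11 + 3*15) = -52*(33 + 45) = -52*78 = -4056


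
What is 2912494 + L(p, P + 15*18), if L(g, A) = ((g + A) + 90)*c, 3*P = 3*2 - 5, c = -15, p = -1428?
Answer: 2928509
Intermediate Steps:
P = ⅓ (P = (3*2 - 5)/3 = (6 - 5)/3 = (⅓)*1 = ⅓ ≈ 0.33333)
L(g, A) = -1350 - 15*A - 15*g (L(g, A) = ((g + A) + 90)*(-15) = ((A + g) + 90)*(-15) = (90 + A + g)*(-15) = -1350 - 15*A - 15*g)
2912494 + L(p, P + 15*18) = 2912494 + (-1350 - 15*(⅓ + 15*18) - 15*(-1428)) = 2912494 + (-1350 - 15*(⅓ + 270) + 21420) = 2912494 + (-1350 - 15*811/3 + 21420) = 2912494 + (-1350 - 4055 + 21420) = 2912494 + 16015 = 2928509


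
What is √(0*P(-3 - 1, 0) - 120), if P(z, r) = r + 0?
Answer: 2*I*√30 ≈ 10.954*I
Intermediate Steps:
P(z, r) = r
√(0*P(-3 - 1, 0) - 120) = √(0*0 - 120) = √(0 - 120) = √(-120) = 2*I*√30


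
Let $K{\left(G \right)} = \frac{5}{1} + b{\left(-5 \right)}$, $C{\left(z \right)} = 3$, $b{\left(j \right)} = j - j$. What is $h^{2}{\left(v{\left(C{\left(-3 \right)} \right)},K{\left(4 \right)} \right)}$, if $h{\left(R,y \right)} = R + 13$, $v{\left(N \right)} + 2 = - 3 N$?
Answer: $4$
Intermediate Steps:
$b{\left(j \right)} = 0$
$v{\left(N \right)} = -2 - 3 N$
$K{\left(G \right)} = 5$ ($K{\left(G \right)} = \frac{5}{1} + 0 = 5 \cdot 1 + 0 = 5 + 0 = 5$)
$h{\left(R,y \right)} = 13 + R$
$h^{2}{\left(v{\left(C{\left(-3 \right)} \right)},K{\left(4 \right)} \right)} = \left(13 - 11\right)^{2} = 2^{2} = 4$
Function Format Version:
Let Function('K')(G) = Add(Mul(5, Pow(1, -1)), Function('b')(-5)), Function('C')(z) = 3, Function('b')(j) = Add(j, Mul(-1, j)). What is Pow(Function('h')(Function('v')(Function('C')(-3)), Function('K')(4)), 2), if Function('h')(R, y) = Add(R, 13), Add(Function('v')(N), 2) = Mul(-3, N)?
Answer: 4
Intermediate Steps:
Function('b')(j) = 0
Function('v')(N) = Add(-2, Mul(-3, N))
Function('K')(G) = 5 (Function('K')(G) = Add(Mul(5, Pow(1, -1)), 0) = Add(Mul(5, 1), 0) = Add(5, 0) = 5)
Function('h')(R, y) = Add(13, R)
Pow(Function('h')(Function('v')(Function('C')(-3)), Function('K')(4)), 2) = Pow(Add(13, Add(-2, Mul(-3, 3))), 2) = Pow(Add(13, Add(-2, -9)), 2) = Pow(Add(13, -11), 2) = Pow(2, 2) = 4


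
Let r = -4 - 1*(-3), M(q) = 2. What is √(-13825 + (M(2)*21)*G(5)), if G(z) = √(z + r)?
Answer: I*√13741 ≈ 117.22*I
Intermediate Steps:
r = -1 (r = -4 + 3 = -1)
G(z) = √(-1 + z) (G(z) = √(z - 1) = √(-1 + z))
√(-13825 + (M(2)*21)*G(5)) = √(-13825 + (2*21)*√(-1 + 5)) = √(-13825 + 42*√4) = √(-13825 + 42*2) = √(-13825 + 84) = √(-13741) = I*√13741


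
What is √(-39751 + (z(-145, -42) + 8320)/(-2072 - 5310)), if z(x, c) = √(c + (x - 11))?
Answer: √(-2166249391164 - 22146*I*√22)/7382 ≈ 4.7802e-6 - 199.38*I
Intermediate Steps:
z(x, c) = √(-11 + c + x) (z(x, c) = √(c + (-11 + x)) = √(-11 + c + x))
√(-39751 + (z(-145, -42) + 8320)/(-2072 - 5310)) = √(-39751 + (√(-11 - 42 - 145) + 8320)/(-2072 - 5310)) = √(-39751 + (√(-198) + 8320)/(-7382)) = √(-39751 + (3*I*√22 + 8320)*(-1/7382)) = √(-39751 + (8320 + 3*I*√22)*(-1/7382)) = √(-39751 + (-4160/3691 - 3*I*√22/7382)) = √(-146725101/3691 - 3*I*√22/7382)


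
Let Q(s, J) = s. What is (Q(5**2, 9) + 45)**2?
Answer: 4900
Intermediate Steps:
(Q(5**2, 9) + 45)**2 = (5**2 + 45)**2 = (25 + 45)**2 = 70**2 = 4900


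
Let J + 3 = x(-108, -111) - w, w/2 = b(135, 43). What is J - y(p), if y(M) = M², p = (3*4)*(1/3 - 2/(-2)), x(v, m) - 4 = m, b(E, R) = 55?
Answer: -476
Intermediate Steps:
x(v, m) = 4 + m
w = 110 (w = 2*55 = 110)
p = 16 (p = 12*(1*(⅓) - 2*(-½)) = 12*(⅓ + 1) = 12*(4/3) = 16)
J = -220 (J = -3 + ((4 - 111) - 1*110) = -3 + (-107 - 110) = -3 - 217 = -220)
J - y(p) = -220 - 1*16² = -220 - 1*256 = -220 - 256 = -476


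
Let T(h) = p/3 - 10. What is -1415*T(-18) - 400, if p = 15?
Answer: 6675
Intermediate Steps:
T(h) = -5 (T(h) = 15/3 - 10 = 15*(1/3) - 10 = 5 - 10 = -5)
-1415*T(-18) - 400 = -1415*(-5) - 400 = 7075 - 400 = 6675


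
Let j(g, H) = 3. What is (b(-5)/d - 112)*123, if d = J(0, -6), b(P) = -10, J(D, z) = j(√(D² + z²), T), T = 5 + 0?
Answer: -14186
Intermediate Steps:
T = 5
J(D, z) = 3
d = 3
(b(-5)/d - 112)*123 = (-10/3 - 112)*123 = -346/3*123 = -14186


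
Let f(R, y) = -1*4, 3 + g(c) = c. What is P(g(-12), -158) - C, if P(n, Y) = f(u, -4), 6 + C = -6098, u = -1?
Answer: 6100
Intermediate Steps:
g(c) = -3 + c
C = -6104 (C = -6 - 6098 = -6104)
f(R, y) = -4
P(n, Y) = -4
P(g(-12), -158) - C = -4 - 1*(-6104) = -4 + 6104 = 6100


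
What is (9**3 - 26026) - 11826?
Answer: -37123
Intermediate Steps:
(9**3 - 26026) - 11826 = (729 - 26026) - 11826 = -25297 - 11826 = -37123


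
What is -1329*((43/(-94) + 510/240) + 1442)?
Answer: -721406451/376 ≈ -1.9186e+6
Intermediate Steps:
-1329*((43/(-94) + 510/240) + 1442) = -1329*((43*(-1/94) + 510*(1/240)) + 1442) = -1329*((-43/94 + 17/8) + 1442) = -1329*(627/376 + 1442) = -1329*542819/376 = -721406451/376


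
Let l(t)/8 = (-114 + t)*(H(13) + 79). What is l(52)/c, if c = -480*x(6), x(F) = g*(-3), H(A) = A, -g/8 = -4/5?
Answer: -713/144 ≈ -4.9514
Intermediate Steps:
g = 32/5 (g = -(-32)/5 = -8*(-⅘) = 32/5 ≈ 6.4000)
x(F) = -96/5 (x(F) = (32/5)*(-3) = -96/5)
c = 9216 (c = -480*(-96/5) = 9216)
l(t) = -83904 + 736*t (l(t) = 8*((-114 + t)*(13 + 79)) = 8*((-114 + t)*92) = 8*(-10488 + 92*t) = -83904 + 736*t)
l(52)/c = (-83904 + 736*52)/9216 = (-83904 + 38272)*(1/9216) = -45632*1/9216 = -713/144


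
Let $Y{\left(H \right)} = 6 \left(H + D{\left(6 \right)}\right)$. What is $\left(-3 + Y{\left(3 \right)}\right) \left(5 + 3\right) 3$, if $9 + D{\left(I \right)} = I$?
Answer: $-72$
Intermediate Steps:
$D{\left(I \right)} = -9 + I$
$Y{\left(H \right)} = -18 + 6 H$ ($Y{\left(H \right)} = 6 \left(H + \left(-9 + 6\right)\right) = 6 \left(H - 3\right) = 6 \left(-3 + H\right) = -18 + 6 H$)
$\left(-3 + Y{\left(3 \right)}\right) \left(5 + 3\right) 3 = \left(-3 + \left(-18 + 6 \cdot 3\right)\right) \left(5 + 3\right) 3 = \left(-3 + \left(-18 + 18\right)\right) 8 \cdot 3 = \left(-3 + 0\right) 24 = \left(-3\right) 24 = -72$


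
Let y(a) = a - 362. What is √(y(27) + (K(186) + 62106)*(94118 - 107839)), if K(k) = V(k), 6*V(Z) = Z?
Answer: 4*I*√53286382 ≈ 29199.0*I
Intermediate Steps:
V(Z) = Z/6
K(k) = k/6
y(a) = -362 + a
√(y(27) + (K(186) + 62106)*(94118 - 107839)) = √((-362 + 27) + ((⅙)*186 + 62106)*(94118 - 107839)) = √(-335 + (31 + 62106)*(-13721)) = √(-335 + 62137*(-13721)) = √(-335 - 852581777) = √(-852582112) = 4*I*√53286382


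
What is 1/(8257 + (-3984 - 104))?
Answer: 1/4169 ≈ 0.00023987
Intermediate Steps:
1/(8257 + (-3984 - 104)) = 1/(8257 - 4088) = 1/4169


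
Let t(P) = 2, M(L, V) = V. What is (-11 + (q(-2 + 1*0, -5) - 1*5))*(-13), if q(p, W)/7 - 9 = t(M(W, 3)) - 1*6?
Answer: -247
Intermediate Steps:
q(p, W) = 35 (q(p, W) = 63 + 7*(2 - 1*6) = 63 + 7*(2 - 6) = 63 + 7*(-4) = 63 - 28 = 35)
(-11 + (q(-2 + 1*0, -5) - 1*5))*(-13) = (-11 + (35 - 1*5))*(-13) = (-11 + (35 - 5))*(-13) = (-11 + 30)*(-13) = 19*(-13) = -247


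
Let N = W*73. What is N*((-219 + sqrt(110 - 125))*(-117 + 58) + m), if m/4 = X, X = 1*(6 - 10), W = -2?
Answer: -1884130 + 8614*I*sqrt(15) ≈ -1.8841e+6 + 33362.0*I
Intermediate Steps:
X = -4 (X = 1*(-4) = -4)
m = -16 (m = 4*(-4) = -16)
N = -146 (N = -2*73 = -146)
N*((-219 + sqrt(110 - 125))*(-117 + 58) + m) = -146*((-219 + sqrt(110 - 125))*(-117 + 58) - 16) = -146*((-219 + sqrt(-15))*(-59) - 16) = -146*((-219 + I*sqrt(15))*(-59) - 16) = -146*((12921 - 59*I*sqrt(15)) - 16) = -146*(12905 - 59*I*sqrt(15)) = -1884130 + 8614*I*sqrt(15)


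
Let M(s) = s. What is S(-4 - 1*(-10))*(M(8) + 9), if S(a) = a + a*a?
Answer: 714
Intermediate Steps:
S(a) = a + a**2
S(-4 - 1*(-10))*(M(8) + 9) = ((-4 - 1*(-10))*(1 + (-4 - 1*(-10))))*(8 + 9) = ((-4 + 10)*(1 + (-4 + 10)))*17 = (6*(1 + 6))*17 = (6*7)*17 = 42*17 = 714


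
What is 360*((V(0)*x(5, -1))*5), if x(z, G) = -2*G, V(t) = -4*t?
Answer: 0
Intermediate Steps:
360*((V(0)*x(5, -1))*5) = 360*(((-4*0)*(-2*(-1)))*5) = 360*((0*2)*5) = 360*(0*5) = 360*0 = 0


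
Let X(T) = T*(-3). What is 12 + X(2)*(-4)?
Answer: 36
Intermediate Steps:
X(T) = -3*T
12 + X(2)*(-4) = 12 - 3*2*(-4) = 12 - 6*(-4) = 12 + 24 = 36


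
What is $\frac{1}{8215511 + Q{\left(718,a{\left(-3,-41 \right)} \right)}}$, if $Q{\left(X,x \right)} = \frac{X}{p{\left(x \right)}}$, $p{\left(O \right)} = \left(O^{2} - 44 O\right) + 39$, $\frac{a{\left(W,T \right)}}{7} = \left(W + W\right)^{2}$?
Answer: $\frac{52455}{430944630223} \approx 1.2172 \cdot 10^{-7}$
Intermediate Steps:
$a{\left(W,T \right)} = 28 W^{2}$ ($a{\left(W,T \right)} = 7 \left(W + W\right)^{2} = 7 \left(2 W\right)^{2} = 7 \cdot 4 W^{2} = 28 W^{2}$)
$p{\left(O \right)} = 39 + O^{2} - 44 O$
$Q{\left(X,x \right)} = \frac{X}{39 + x^{2} - 44 x}$
$\frac{1}{8215511 + Q{\left(718,a{\left(-3,-41 \right)} \right)}} = \frac{1}{8215511 + \frac{718}{39 + \left(28 \left(-3\right)^{2}\right)^{2} - 44 \cdot 28 \left(-3\right)^{2}}} = \frac{1}{8215511 + \frac{718}{39 + \left(28 \cdot 9\right)^{2} - 44 \cdot 28 \cdot 9}} = \frac{1}{8215511 + \frac{718}{39 + 252^{2} - 11088}} = \frac{1}{8215511 + \frac{718}{39 + 63504 - 11088}} = \frac{1}{8215511 + \frac{718}{52455}} = \frac{1}{\frac{430944630223}{52455}} = \frac{52455}{430944630223}$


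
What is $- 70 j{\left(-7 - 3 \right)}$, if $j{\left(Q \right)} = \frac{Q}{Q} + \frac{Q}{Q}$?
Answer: $-140$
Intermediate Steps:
$j{\left(Q \right)} = 2$ ($j{\left(Q \right)} = 1 + 1 = 2$)
$- 70 j{\left(-7 - 3 \right)} = \left(-70\right) 2 = -140$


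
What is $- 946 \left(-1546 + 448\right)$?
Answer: $1038708$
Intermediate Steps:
$- 946 \left(-1546 + 448\right) = \left(-946\right) \left(-1098\right) = 1038708$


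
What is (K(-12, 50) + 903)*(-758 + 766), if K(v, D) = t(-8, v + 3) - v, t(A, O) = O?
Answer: 7248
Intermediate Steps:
K(v, D) = 3 (K(v, D) = (v + 3) - v = (3 + v) - v = 3)
(K(-12, 50) + 903)*(-758 + 766) = (3 + 903)*(-758 + 766) = 906*8 = 7248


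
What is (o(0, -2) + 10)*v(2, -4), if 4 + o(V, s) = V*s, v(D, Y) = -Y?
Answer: 24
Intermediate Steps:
o(V, s) = -4 + V*s
(o(0, -2) + 10)*v(2, -4) = ((-4 + 0*(-2)) + 10)*(-1*(-4)) = ((-4 + 0) + 10)*4 = (-4 + 10)*4 = 6*4 = 24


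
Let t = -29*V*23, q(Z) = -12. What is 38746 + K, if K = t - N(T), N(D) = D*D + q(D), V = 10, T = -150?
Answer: 9588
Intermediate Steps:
N(D) = -12 + D² (N(D) = D*D - 12 = D² - 12 = -12 + D²)
t = -6670 (t = -29*10*23 = -290*23 = -6670)
K = -29158 (K = -6670 - (-12 + (-150)²) = -6670 - (-12 + 22500) = -6670 - 1*22488 = -6670 - 22488 = -29158)
38746 + K = 38746 - 29158 = 9588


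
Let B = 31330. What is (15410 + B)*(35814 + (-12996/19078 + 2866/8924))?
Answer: 35623746387875310/21281509 ≈ 1.6739e+9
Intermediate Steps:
(15410 + B)*(35814 + (-12996/19078 + 2866/8924)) = (15410 + 31330)*(35814 + (-12996/19078 + 2866/8924)) = 46740*(35814 + (-12996*1/19078 + 2866*(1/8924))) = 46740*(35814 + (-6498/9539 + 1433/4462)) = 46740*(35814 - 15324689/42563018) = 46740*(1524336601963/42563018) = 35623746387875310/21281509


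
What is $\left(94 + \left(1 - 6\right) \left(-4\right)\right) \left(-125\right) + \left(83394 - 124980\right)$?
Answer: $-55836$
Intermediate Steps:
$\left(94 + \left(1 - 6\right) \left(-4\right)\right) \left(-125\right) + \left(83394 - 124980\right) = \left(94 - -20\right) \left(-125\right) - 41586 = \left(94 + 20\right) \left(-125\right) - 41586 = 114 \left(-125\right) - 41586 = -14250 - 41586 = -55836$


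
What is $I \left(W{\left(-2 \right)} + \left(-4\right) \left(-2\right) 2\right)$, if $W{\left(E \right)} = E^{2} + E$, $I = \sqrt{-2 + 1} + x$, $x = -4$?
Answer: $-72 + 18 i \approx -72.0 + 18.0 i$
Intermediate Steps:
$I = -4 + i$ ($I = \sqrt{-2 + 1} - 4 = \sqrt{-1} - 4 = i - 4 = -4 + i \approx -4.0 + 1.0 i$)
$W{\left(E \right)} = E + E^{2}$
$I \left(W{\left(-2 \right)} + \left(-4\right) \left(-2\right) 2\right) = \left(-4 + i\right) \left(- 2 \left(1 - 2\right) + \left(-4\right) \left(-2\right) 2\right) = \left(-4 + i\right) \left(\left(-2\right) \left(-1\right) + 8 \cdot 2\right) = \left(-4 + i\right) \left(2 + 16\right) = \left(-4 + i\right) 18 = -72 + 18 i$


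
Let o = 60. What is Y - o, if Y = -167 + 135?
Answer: -92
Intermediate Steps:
Y = -32
Y - o = -32 - 1*60 = -32 - 60 = -92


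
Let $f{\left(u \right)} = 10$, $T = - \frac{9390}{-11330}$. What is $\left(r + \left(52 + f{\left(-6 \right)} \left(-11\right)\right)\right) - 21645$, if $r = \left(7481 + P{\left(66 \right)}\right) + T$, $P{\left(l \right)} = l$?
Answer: $- \frac{16037809}{1133} \approx -14155.0$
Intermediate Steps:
$T = \frac{939}{1133}$ ($T = \left(-9390\right) \left(- \frac{1}{11330}\right) = \frac{939}{1133} \approx 0.82877$)
$r = \frac{8551690}{1133}$ ($r = \left(7481 + 66\right) + \frac{939}{1133} = 7547 + \frac{939}{1133} = \frac{8551690}{1133} \approx 7547.8$)
$\left(r + \left(52 + f{\left(-6 \right)} \left(-11\right)\right)\right) - 21645 = \left(\frac{8551690}{1133} + \left(52 + 10 \left(-11\right)\right)\right) - 21645 = \left(\frac{8551690}{1133} + \left(52 - 110\right)\right) - 21645 = \left(\frac{8551690}{1133} - 58\right) - 21645 = \frac{8485976}{1133} - 21645 = - \frac{16037809}{1133}$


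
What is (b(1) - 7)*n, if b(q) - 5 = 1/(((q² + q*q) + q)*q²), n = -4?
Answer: 20/3 ≈ 6.6667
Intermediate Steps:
b(q) = 5 + 1/(q²*(q + 2*q²)) (b(q) = 5 + 1/(((q² + q*q) + q)*q²) = 5 + 1/(((q² + q²) + q)*q²) = 5 + 1/((2*q² + q)*q²) = 5 + 1/((q + 2*q²)*q²) = 5 + 1/(q²*(q + 2*q²)))
(b(1) - 7)*n = ((1 + 5*1³ + 10*1⁴)/(1³*(1 + 2*1)) - 7)*(-4) = (1*(1 + 5*1 + 10*1)/(1 + 2) - 7)*(-4) = (1*(1 + 5 + 10)/3 - 7)*(-4) = (1*(⅓)*16 - 7)*(-4) = (16/3 - 7)*(-4) = -5/3*(-4) = 20/3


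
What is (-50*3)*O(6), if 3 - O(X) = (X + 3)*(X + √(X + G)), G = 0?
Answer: 7650 + 1350*√6 ≈ 10957.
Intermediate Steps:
O(X) = 3 - (3 + X)*(X + √X) (O(X) = 3 - (X + 3)*(X + √(X + 0)) = 3 - (3 + X)*(X + √X))
(-50*3)*O(6) = (-50*3)*(3 - 1*6² - 6^(3/2) - 3*6 - 3*√6) = (-10*15)*(3 - 1*36 - 6*√6 - 18 - 3*√6) = -150*(3 - 36 - 6*√6 - 18 - 3*√6) = -150*(-51 - 9*√6) = 7650 + 1350*√6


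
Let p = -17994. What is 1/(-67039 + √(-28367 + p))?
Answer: -9577/642039126 - I*√46361/4494273882 ≈ -1.4917e-5 - 4.7909e-8*I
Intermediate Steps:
1/(-67039 + √(-28367 + p)) = 1/(-67039 + √(-28367 - 17994)) = 1/(-67039 + √(-46361)) = 1/(-67039 + I*√46361)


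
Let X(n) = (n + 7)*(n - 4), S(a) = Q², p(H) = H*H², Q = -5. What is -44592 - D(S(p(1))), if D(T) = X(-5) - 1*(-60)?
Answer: -44634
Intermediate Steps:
p(H) = H³
S(a) = 25 (S(a) = (-5)² = 25)
X(n) = (-4 + n)*(7 + n) (X(n) = (7 + n)*(-4 + n) = (-4 + n)*(7 + n))
D(T) = 42 (D(T) = (-28 + (-5)² + 3*(-5)) - 1*(-60) = (-28 + 25 - 15) + 60 = -18 + 60 = 42)
-44592 - D(S(p(1))) = -44592 - 1*42 = -44592 - 42 = -44634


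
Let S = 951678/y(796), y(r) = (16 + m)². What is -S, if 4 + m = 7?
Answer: -951678/361 ≈ -2636.2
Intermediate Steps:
m = 3 (m = -4 + 7 = 3)
y(r) = 361 (y(r) = (16 + 3)² = 19² = 361)
S = 951678/361 ≈ 2636.2
-S = -1*951678/361 = -951678/361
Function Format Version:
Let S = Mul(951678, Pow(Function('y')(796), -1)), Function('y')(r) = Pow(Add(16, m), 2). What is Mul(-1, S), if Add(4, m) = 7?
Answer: Rational(-951678, 361) ≈ -2636.2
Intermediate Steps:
m = 3 (m = Add(-4, 7) = 3)
Function('y')(r) = 361 (Function('y')(r) = Pow(Add(16, 3), 2) = Pow(19, 2) = 361)
S = Rational(951678, 361) (S = Mul(951678, Pow(361, -1)) = Mul(951678, Rational(1, 361)) = Rational(951678, 361) ≈ 2636.2)
Mul(-1, S) = Mul(-1, Rational(951678, 361)) = Rational(-951678, 361)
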